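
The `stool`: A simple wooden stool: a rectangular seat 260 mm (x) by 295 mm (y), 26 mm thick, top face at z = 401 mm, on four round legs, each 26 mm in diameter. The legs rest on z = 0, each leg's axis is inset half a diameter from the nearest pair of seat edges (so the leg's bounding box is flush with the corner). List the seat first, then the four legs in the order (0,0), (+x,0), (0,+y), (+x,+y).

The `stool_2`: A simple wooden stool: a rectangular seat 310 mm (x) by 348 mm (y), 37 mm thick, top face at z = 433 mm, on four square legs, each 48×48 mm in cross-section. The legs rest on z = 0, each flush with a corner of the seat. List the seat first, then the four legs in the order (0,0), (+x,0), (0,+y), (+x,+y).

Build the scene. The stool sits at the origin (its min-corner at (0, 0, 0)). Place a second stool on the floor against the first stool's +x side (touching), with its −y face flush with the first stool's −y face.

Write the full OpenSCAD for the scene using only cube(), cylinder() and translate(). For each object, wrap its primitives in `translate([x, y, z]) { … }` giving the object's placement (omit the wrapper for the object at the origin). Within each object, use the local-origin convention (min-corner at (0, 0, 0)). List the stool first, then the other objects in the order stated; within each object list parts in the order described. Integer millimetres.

translate([0, 0, 375]) cube([260, 295, 26]);
translate([13, 13, 0]) cylinder(h = 375, r = 13);
translate([247, 13, 0]) cylinder(h = 375, r = 13);
translate([13, 282, 0]) cylinder(h = 375, r = 13);
translate([247, 282, 0]) cylinder(h = 375, r = 13);
translate([260, 0, 0]) {
  translate([0, 0, 396]) cube([310, 348, 37]);
  cube([48, 48, 396]);
  translate([262, 0, 0]) cube([48, 48, 396]);
  translate([0, 300, 0]) cube([48, 48, 396]);
  translate([262, 300, 0]) cube([48, 48, 396]);
}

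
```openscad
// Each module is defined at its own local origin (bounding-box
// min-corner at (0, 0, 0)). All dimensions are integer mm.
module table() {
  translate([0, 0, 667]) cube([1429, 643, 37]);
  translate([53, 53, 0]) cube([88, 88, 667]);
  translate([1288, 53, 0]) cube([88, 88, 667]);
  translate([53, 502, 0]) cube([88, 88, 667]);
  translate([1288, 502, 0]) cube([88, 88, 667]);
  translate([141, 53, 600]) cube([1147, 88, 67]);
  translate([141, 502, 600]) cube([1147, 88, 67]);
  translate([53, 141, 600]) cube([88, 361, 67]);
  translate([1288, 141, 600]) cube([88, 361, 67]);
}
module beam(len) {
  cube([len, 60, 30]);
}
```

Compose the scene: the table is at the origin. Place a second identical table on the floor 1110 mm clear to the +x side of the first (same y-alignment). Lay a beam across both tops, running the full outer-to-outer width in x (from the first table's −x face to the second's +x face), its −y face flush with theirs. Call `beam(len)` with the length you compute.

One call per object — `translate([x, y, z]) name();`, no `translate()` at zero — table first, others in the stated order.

table();
translate([2539, 0, 0]) table();
translate([0, 0, 704]) beam(3968);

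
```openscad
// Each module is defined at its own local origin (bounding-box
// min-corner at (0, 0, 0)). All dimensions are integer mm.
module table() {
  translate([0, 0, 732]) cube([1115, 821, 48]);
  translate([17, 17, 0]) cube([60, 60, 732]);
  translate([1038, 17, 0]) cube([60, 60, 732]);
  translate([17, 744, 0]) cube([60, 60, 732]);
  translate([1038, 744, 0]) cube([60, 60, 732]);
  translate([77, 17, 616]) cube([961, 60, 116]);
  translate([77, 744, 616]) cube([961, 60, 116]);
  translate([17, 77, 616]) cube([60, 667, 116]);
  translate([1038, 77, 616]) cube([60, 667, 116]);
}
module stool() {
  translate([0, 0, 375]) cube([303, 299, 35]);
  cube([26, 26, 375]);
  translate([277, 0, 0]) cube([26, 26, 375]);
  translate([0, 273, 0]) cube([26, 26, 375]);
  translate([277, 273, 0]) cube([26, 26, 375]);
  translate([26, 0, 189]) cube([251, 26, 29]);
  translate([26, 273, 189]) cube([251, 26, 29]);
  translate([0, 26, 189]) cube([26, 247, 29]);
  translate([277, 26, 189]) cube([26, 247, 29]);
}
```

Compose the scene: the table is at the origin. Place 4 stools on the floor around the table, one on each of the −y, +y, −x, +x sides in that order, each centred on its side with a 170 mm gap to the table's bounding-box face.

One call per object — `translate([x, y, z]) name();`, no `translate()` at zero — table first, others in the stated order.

table();
translate([406, -469, 0]) stool();
translate([406, 991, 0]) stool();
translate([-473, 261, 0]) stool();
translate([1285, 261, 0]) stool();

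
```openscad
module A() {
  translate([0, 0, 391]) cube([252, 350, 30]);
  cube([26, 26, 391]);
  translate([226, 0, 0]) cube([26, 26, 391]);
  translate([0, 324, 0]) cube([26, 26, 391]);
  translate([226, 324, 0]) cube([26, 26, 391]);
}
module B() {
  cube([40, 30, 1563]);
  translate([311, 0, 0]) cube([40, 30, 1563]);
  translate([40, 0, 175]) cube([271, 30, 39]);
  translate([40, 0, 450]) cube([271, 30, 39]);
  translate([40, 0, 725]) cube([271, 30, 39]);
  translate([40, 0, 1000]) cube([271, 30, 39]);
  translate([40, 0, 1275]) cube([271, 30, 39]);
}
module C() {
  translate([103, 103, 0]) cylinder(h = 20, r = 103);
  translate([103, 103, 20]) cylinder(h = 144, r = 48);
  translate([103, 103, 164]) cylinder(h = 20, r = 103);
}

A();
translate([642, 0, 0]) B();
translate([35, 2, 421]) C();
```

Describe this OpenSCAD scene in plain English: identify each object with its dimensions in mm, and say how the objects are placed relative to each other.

A is a four-legged stool. The seat is 252×350 mm, 30 mm thick, top at z = 421 mm. It stands on four square legs, each 26×26 mm in cross-section, from z = 0 to the seat underside, each flush with a corner of the seat.

B is a wooden ladder with two side rails of 40×30 mm section and 1563 mm height, set 351 mm apart overall. Between them run 5 rectangular rungs (30 mm deep, 39 mm thick), front faces flush with the rails' −y face. The bottom of the first rung is 175 mm above the floor and each subsequent rung is 275 mm higher than the one below.

C is a spool: two coaxial disc flanges of radius 103 mm and thickness 20 mm, joined by a core cylinder of radius 48 mm and height 144 mm. The lower flange rests on z = 0 and the three cylinders share a vertical axis.

The ladder is on the floor beside the stool on its +x side. The spool is on top of the stool.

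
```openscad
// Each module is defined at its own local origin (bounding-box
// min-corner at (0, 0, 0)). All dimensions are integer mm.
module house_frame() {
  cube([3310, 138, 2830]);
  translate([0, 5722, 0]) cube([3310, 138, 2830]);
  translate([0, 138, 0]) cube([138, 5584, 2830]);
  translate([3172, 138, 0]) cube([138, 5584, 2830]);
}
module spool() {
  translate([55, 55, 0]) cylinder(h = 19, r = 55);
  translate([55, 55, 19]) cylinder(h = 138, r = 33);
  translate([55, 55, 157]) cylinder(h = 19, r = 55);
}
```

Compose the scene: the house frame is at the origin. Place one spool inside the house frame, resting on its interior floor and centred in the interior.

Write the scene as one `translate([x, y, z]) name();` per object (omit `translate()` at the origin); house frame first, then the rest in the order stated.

house_frame();
translate([1600, 2875, 0]) spool();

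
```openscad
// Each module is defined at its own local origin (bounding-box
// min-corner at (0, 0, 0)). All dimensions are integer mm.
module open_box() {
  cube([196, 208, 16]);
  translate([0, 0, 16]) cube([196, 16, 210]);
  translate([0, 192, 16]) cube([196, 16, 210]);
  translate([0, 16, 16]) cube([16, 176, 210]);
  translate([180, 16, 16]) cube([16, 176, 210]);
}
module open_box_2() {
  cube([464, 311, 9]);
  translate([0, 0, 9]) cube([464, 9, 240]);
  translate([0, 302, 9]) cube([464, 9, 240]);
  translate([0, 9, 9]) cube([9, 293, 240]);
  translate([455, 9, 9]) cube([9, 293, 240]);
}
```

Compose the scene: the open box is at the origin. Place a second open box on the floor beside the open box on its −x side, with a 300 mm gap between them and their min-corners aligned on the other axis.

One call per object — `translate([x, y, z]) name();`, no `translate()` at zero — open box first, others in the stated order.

open_box();
translate([-764, 0, 0]) open_box_2();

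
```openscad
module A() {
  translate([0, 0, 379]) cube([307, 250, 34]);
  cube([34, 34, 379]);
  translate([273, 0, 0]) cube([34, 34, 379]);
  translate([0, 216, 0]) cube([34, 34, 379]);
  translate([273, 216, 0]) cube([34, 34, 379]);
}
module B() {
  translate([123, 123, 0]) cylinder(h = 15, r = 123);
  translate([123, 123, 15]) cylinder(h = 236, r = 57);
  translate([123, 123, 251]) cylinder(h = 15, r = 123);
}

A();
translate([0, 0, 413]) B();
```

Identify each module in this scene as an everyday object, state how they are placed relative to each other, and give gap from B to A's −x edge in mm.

A is a stool. B is a spool. The spool is on top of the stool. The gap from the spool to the stool's −x edge is 0 mm.

The spool's min-x is at 0; the stool's min-x is 0; gap = 0 mm.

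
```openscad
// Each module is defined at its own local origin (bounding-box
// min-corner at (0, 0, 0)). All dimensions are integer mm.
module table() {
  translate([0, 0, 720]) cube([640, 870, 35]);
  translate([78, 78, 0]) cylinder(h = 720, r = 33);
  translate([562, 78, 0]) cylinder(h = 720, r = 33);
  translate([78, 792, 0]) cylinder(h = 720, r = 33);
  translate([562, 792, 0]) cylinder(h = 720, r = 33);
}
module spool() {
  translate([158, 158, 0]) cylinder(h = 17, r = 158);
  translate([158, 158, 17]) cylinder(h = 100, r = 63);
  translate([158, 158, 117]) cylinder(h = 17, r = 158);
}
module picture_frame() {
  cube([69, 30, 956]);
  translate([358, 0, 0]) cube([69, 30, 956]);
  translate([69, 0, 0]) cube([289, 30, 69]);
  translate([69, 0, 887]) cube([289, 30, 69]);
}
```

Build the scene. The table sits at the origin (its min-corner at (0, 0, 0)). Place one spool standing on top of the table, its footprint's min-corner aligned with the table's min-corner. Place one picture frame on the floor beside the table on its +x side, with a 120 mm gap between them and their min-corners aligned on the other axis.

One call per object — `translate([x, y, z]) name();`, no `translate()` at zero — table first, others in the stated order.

table();
translate([0, 0, 755]) spool();
translate([760, 0, 0]) picture_frame();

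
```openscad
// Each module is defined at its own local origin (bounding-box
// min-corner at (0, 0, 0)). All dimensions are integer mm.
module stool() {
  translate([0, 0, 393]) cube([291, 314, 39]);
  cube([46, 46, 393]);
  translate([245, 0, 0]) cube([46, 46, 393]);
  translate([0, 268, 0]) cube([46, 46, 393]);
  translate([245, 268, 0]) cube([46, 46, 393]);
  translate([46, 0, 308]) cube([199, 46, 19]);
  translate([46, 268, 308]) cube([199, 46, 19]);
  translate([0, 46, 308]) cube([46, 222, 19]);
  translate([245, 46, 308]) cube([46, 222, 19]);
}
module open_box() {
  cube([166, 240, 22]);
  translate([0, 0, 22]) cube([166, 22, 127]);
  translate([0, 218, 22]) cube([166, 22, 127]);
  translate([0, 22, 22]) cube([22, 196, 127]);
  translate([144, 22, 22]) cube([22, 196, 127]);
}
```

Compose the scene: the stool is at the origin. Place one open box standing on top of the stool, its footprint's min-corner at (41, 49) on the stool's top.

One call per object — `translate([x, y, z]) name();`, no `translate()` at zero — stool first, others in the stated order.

stool();
translate([41, 49, 432]) open_box();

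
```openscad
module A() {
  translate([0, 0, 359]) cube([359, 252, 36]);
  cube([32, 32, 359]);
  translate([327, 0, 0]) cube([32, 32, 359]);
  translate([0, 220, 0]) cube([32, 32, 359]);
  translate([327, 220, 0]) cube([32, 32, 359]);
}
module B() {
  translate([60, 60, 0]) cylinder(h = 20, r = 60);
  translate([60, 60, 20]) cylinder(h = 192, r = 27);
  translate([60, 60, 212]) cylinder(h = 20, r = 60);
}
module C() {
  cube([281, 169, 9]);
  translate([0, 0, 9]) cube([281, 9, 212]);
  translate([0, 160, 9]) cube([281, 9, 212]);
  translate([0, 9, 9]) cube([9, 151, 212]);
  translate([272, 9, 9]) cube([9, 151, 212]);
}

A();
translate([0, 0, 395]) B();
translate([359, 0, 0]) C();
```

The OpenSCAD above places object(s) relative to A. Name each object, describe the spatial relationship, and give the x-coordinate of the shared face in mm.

The stool's +x face and the open box's −x face are both at x = 359 mm.

A is a stool. B is a spool. C is an open box. The spool is on top of the stool. The open box is against the stool's +x side, with their −y faces flush. The x-coordinate of the shared face is 359 mm.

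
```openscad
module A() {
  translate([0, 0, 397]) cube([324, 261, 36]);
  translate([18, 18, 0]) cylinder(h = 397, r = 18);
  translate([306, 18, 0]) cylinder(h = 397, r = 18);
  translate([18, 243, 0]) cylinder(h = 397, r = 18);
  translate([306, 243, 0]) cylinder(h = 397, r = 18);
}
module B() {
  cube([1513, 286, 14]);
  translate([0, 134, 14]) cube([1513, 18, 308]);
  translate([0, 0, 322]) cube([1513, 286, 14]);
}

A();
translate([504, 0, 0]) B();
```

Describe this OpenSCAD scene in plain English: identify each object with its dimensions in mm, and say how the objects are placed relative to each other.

A is a simple wooden stool: a rectangular seat 324 mm (x) by 261 mm (y), 36 mm thick, top face at z = 433 mm, on four round legs, each 36 mm in diameter. The legs rest on z = 0, each leg's axis is inset half a diameter from the nearest pair of seat edges (so the leg's bounding box is flush with the corner).

B is an I-beam lying along x, 1513 mm long. Overall section height 336 mm. Two flanges 286 mm wide (y) and 14 mm thick, one on the floor and one at the top; a web 18 mm thick runs between them, centred on the flange width.

The I-beam is on the floor beside the stool on its +x side.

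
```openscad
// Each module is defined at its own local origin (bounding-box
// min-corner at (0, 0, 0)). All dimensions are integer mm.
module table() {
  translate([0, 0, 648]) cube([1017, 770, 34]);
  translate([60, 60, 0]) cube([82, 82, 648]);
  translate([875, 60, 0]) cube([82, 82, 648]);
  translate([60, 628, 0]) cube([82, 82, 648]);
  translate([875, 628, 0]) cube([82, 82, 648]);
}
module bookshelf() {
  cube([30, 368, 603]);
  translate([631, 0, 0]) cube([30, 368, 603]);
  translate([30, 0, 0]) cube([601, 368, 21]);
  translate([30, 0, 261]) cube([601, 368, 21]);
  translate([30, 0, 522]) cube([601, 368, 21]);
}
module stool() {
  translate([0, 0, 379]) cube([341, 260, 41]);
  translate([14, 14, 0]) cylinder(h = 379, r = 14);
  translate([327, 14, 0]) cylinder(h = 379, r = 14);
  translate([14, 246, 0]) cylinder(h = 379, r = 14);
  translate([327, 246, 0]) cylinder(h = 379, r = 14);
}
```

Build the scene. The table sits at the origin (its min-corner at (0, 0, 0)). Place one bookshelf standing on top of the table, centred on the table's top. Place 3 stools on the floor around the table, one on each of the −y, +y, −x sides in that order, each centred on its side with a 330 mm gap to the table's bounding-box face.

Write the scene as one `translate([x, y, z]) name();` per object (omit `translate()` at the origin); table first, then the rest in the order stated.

table();
translate([178, 201, 682]) bookshelf();
translate([338, -590, 0]) stool();
translate([338, 1100, 0]) stool();
translate([-671, 255, 0]) stool();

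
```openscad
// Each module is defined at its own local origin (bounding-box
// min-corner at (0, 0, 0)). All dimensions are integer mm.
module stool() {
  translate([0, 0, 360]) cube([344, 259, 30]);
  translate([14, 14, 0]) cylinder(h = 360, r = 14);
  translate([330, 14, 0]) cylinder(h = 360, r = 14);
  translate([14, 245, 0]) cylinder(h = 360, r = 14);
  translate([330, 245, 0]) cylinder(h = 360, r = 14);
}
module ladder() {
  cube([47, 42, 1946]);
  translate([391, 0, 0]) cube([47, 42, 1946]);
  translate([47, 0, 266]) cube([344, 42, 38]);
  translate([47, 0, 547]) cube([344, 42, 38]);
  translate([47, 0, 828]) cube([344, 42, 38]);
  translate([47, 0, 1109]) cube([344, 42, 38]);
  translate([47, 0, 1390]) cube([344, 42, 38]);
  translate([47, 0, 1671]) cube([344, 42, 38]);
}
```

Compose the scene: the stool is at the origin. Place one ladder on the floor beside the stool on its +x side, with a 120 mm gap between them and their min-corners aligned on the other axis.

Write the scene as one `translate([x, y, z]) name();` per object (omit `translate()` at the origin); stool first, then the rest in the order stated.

stool();
translate([464, 0, 0]) ladder();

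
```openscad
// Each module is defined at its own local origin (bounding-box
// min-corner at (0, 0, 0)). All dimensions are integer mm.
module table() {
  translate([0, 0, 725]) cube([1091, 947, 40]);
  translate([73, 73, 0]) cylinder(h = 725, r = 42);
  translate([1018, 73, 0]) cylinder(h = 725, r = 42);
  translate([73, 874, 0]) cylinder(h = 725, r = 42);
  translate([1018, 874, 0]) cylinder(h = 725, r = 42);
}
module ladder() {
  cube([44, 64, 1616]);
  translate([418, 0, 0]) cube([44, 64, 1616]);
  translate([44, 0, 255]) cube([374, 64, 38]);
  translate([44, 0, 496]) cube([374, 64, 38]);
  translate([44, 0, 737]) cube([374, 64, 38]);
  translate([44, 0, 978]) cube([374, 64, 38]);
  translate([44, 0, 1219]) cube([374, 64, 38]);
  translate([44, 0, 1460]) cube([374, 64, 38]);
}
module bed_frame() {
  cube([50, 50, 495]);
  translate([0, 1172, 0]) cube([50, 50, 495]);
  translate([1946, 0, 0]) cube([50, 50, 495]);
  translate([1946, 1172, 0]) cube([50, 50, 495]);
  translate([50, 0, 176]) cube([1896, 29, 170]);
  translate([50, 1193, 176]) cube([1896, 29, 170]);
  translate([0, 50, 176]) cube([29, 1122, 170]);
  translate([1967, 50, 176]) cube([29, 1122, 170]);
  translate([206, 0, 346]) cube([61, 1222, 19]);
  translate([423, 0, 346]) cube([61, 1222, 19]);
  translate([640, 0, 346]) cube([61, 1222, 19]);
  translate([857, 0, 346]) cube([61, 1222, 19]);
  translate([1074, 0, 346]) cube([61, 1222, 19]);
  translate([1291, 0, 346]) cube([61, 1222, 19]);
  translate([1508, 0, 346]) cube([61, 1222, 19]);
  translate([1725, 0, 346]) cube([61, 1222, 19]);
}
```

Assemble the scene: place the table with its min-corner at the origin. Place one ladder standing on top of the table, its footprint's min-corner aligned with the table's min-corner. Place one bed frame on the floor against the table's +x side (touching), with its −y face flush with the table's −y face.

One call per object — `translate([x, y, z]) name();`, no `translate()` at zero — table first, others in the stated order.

table();
translate([0, 0, 765]) ladder();
translate([1091, 0, 0]) bed_frame();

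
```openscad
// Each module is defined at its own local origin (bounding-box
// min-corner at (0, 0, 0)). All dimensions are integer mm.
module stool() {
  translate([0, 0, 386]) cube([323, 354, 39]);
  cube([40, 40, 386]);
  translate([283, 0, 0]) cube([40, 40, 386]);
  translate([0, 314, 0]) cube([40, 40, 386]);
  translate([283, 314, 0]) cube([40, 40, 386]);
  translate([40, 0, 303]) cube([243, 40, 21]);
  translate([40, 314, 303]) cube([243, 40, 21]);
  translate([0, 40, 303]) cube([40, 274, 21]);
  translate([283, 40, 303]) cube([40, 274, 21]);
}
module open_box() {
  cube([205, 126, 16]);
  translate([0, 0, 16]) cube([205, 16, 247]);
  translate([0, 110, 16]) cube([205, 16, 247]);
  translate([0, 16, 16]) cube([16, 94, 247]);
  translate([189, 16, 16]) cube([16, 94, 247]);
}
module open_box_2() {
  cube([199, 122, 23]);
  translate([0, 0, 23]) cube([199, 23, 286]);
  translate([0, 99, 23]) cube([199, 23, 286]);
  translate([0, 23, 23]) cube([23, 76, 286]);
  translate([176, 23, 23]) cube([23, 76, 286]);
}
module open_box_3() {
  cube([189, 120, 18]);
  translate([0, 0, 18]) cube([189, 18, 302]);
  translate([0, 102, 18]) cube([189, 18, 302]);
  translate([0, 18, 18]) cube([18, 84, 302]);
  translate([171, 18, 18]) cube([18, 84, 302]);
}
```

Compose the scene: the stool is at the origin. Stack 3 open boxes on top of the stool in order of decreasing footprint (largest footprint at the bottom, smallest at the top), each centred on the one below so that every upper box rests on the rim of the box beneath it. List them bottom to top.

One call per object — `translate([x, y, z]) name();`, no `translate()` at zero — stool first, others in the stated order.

stool();
translate([59, 114, 425]) open_box();
translate([62, 116, 688]) open_box_2();
translate([67, 117, 997]) open_box_3();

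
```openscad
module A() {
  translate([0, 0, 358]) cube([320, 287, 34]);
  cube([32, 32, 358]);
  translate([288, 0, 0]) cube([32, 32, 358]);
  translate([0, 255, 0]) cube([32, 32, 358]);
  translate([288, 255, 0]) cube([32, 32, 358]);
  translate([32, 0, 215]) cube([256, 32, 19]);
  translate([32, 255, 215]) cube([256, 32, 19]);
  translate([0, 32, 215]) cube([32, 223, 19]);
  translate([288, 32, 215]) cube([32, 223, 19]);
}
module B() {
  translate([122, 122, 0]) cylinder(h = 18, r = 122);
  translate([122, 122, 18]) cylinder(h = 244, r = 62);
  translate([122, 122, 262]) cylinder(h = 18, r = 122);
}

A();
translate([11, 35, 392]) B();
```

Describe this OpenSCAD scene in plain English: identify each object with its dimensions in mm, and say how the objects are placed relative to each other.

A is a four-legged stool. The seat is a 320×287×34 mm slab whose top surface is at z = 392 mm; four square legs, each 32×32 mm in cross-section, run from the floor (z = 0) to the underside of the seat, each flush with a corner of the seat. Four stretchers, 32 mm wide and 19 mm tall, connect adjacent legs with their undersides at z = 215 mm, each running between the inner faces of the legs it joins and aligned with the legs' outer faces on the other axis.

B is a spool: two coaxial disc flanges of radius 122 mm and thickness 18 mm, joined by a core cylinder of radius 62 mm and height 244 mm. The lower flange rests on z = 0 and the three cylinders share a vertical axis.

The spool is on top of the stool.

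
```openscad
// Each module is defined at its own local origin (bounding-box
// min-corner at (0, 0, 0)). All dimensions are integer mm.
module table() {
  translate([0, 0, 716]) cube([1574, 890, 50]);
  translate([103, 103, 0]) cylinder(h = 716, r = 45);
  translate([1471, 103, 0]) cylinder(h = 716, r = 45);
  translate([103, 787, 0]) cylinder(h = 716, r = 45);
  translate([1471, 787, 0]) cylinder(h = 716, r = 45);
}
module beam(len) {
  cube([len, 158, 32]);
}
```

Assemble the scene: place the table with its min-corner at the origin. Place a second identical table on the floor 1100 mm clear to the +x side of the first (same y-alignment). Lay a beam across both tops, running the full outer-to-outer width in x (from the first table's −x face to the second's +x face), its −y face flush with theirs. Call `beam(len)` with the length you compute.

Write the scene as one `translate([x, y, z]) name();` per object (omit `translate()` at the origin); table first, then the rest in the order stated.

table();
translate([2674, 0, 0]) table();
translate([0, 0, 766]) beam(4248);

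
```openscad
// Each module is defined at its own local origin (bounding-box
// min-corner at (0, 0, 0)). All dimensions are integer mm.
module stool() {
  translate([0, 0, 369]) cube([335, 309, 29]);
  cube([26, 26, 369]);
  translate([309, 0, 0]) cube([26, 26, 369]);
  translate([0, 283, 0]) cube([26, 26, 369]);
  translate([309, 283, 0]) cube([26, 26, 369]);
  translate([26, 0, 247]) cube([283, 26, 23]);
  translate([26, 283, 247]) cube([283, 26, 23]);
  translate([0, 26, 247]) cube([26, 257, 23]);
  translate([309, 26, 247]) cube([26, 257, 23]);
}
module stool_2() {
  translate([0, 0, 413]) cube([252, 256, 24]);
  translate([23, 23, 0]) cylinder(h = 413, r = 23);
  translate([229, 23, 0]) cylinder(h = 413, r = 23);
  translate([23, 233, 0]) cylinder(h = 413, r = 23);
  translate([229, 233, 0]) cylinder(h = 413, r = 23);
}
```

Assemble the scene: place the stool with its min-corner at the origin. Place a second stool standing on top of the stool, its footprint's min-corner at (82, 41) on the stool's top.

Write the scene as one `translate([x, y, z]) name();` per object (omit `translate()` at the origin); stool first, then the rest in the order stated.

stool();
translate([82, 41, 398]) stool_2();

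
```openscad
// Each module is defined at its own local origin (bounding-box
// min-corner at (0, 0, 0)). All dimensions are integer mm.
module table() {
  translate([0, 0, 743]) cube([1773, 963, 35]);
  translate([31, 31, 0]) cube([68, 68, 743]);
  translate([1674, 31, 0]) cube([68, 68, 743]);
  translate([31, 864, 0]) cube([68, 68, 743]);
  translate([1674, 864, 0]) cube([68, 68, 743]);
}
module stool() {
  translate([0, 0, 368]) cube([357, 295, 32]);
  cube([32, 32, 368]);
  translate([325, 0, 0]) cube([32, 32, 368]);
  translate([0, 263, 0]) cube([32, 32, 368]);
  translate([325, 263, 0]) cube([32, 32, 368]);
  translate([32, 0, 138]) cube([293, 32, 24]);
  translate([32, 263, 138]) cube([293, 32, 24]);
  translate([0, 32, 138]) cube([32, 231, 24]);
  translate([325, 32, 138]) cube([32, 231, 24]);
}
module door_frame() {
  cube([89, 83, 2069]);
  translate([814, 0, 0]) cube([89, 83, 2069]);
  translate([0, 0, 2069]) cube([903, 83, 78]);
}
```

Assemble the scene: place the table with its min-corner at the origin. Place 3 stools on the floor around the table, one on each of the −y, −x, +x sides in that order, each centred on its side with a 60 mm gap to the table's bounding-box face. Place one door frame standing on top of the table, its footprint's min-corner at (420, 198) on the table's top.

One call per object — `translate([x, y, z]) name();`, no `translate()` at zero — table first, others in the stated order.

table();
translate([708, -355, 0]) stool();
translate([-417, 334, 0]) stool();
translate([1833, 334, 0]) stool();
translate([420, 198, 778]) door_frame();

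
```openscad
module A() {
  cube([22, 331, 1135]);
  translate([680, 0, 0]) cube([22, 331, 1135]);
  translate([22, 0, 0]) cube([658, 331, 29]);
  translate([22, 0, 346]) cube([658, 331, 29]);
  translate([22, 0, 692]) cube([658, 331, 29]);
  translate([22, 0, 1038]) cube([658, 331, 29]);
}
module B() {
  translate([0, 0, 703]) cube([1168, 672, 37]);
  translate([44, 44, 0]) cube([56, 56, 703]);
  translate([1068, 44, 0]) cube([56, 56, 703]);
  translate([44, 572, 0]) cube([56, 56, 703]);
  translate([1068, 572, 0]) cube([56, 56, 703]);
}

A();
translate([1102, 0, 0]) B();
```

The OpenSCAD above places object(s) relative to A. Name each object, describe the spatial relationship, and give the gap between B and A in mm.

A is a bookshelf. B is a table. The table is on the floor beside the bookshelf on its +x side. The gap between the table and the bookshelf is 400 mm.

The table's nearest face is 400 mm from the bookshelf's +x face.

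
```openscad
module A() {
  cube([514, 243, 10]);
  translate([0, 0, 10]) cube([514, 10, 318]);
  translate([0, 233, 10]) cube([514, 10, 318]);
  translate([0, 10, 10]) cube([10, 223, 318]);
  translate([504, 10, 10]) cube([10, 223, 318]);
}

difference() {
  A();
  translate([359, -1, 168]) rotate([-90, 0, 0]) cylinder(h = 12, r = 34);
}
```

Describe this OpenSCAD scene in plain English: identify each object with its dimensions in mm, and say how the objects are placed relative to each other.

A is an open-topped rectangular box: outside dimensions 514×243×328 mm, with a uniform wall and base thickness of 10 mm. The base is a full 514×243 slab on the floor; four walls sit on top of the base. The front and back walls (the −y and +y sides) span the full width; the two side walls fit between them.

The open box has a circular hole of radius 34 mm through its front wall, centred at (x = 359, z = 168).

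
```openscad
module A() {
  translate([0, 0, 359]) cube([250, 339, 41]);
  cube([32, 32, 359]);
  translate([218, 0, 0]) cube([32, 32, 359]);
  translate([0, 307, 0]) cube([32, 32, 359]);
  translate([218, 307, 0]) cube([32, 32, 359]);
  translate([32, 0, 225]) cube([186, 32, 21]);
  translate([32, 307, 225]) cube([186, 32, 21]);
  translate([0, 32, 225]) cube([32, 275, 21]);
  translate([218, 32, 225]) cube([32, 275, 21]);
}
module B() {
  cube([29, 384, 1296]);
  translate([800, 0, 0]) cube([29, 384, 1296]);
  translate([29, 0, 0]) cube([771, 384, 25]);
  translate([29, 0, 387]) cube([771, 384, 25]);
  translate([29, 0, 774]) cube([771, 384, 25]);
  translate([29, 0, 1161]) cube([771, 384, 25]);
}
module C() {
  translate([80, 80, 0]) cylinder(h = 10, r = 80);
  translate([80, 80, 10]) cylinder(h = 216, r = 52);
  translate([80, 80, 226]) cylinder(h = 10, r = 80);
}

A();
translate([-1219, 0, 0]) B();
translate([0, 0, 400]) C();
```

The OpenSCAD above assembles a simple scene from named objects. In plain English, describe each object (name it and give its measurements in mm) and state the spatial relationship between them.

A is a simple wooden stool: a rectangular seat 250 mm (x) by 339 mm (y), 41 mm thick, top face at z = 400 mm, on four square legs, each 32×32 mm in cross-section. The legs rest on z = 0, each flush with a corner of the seat. Four stretchers, 32 mm wide and 21 mm tall, connect adjacent legs with their undersides at z = 225 mm, each running between the inner faces of the legs it joins and aligned with the legs' outer faces on the other axis.

B is a bookshelf 829 mm wide overall, 384 mm deep and 1296 mm tall. The two sides are 29 mm thick vertical panels. 4 horizontal shelves of 25 mm thickness span between the inner faces of the sides; the lowest shelf sits on the floor and shelves are stacked with a clear vertical gap of 362 mm between each pair.

C is a spool: two coaxial disc flanges of radius 80 mm and thickness 10 mm, joined by a core cylinder of radius 52 mm and height 216 mm. The lower flange rests on z = 0 and the three cylinders share a vertical axis.

The bookshelf is on the floor beside the stool on its −x side. The spool is on top of the stool.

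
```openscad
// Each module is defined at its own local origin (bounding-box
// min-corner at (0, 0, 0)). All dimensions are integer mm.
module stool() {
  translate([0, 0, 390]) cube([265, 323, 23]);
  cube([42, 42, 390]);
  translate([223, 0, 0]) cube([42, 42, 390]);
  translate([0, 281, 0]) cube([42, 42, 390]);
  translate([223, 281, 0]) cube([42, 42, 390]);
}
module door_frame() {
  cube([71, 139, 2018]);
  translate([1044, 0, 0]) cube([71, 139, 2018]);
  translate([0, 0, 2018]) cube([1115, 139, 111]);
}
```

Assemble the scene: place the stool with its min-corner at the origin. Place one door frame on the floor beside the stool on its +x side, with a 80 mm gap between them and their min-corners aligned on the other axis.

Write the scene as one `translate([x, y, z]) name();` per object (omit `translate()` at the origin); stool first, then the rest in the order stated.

stool();
translate([345, 0, 0]) door_frame();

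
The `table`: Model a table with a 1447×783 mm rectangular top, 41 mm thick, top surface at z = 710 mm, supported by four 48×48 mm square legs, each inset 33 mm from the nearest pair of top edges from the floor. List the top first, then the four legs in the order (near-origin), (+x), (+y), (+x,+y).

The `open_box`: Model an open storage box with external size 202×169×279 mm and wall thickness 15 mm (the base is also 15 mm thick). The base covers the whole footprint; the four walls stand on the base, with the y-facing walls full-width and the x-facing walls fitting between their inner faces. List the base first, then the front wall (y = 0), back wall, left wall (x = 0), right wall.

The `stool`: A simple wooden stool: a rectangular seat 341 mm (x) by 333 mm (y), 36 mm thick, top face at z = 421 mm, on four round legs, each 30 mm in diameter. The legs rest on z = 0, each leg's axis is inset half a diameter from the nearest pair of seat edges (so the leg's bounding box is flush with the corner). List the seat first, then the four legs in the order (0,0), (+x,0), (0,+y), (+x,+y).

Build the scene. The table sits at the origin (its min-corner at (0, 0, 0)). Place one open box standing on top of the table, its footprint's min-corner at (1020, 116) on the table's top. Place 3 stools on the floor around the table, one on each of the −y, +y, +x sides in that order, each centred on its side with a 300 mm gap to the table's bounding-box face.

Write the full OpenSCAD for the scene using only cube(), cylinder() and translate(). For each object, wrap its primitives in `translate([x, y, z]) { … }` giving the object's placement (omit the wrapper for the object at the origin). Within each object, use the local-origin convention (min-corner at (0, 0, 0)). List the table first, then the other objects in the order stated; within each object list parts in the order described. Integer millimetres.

translate([0, 0, 669]) cube([1447, 783, 41]);
translate([33, 33, 0]) cube([48, 48, 669]);
translate([1366, 33, 0]) cube([48, 48, 669]);
translate([33, 702, 0]) cube([48, 48, 669]);
translate([1366, 702, 0]) cube([48, 48, 669]);
translate([1020, 116, 710]) {
  cube([202, 169, 15]);
  translate([0, 0, 15]) cube([202, 15, 264]);
  translate([0, 154, 15]) cube([202, 15, 264]);
  translate([0, 15, 15]) cube([15, 139, 264]);
  translate([187, 15, 15]) cube([15, 139, 264]);
}
translate([553, -633, 0]) {
  translate([0, 0, 385]) cube([341, 333, 36]);
  translate([15, 15, 0]) cylinder(h = 385, r = 15);
  translate([326, 15, 0]) cylinder(h = 385, r = 15);
  translate([15, 318, 0]) cylinder(h = 385, r = 15);
  translate([326, 318, 0]) cylinder(h = 385, r = 15);
}
translate([553, 1083, 0]) {
  translate([0, 0, 385]) cube([341, 333, 36]);
  translate([15, 15, 0]) cylinder(h = 385, r = 15);
  translate([326, 15, 0]) cylinder(h = 385, r = 15);
  translate([15, 318, 0]) cylinder(h = 385, r = 15);
  translate([326, 318, 0]) cylinder(h = 385, r = 15);
}
translate([1747, 225, 0]) {
  translate([0, 0, 385]) cube([341, 333, 36]);
  translate([15, 15, 0]) cylinder(h = 385, r = 15);
  translate([326, 15, 0]) cylinder(h = 385, r = 15);
  translate([15, 318, 0]) cylinder(h = 385, r = 15);
  translate([326, 318, 0]) cylinder(h = 385, r = 15);
}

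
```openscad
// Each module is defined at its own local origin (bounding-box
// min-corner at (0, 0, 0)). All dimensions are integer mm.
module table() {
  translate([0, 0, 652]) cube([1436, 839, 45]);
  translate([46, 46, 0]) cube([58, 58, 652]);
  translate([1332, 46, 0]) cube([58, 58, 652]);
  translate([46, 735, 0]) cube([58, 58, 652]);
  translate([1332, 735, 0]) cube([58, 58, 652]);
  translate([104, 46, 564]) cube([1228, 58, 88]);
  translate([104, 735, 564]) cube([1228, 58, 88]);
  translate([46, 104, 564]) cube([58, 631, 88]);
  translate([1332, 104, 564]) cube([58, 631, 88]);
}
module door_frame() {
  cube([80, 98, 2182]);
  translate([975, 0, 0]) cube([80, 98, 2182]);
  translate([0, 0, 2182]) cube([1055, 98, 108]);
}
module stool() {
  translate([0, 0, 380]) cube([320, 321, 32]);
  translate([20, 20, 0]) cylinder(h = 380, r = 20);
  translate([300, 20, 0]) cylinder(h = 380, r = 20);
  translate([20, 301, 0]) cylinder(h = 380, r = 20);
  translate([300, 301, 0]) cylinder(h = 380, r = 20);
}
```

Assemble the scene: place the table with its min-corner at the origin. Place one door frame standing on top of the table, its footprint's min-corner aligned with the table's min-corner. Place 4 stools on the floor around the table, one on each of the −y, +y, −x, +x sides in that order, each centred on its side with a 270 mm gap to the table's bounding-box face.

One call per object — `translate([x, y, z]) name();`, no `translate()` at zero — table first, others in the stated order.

table();
translate([0, 0, 697]) door_frame();
translate([558, -591, 0]) stool();
translate([558, 1109, 0]) stool();
translate([-590, 259, 0]) stool();
translate([1706, 259, 0]) stool();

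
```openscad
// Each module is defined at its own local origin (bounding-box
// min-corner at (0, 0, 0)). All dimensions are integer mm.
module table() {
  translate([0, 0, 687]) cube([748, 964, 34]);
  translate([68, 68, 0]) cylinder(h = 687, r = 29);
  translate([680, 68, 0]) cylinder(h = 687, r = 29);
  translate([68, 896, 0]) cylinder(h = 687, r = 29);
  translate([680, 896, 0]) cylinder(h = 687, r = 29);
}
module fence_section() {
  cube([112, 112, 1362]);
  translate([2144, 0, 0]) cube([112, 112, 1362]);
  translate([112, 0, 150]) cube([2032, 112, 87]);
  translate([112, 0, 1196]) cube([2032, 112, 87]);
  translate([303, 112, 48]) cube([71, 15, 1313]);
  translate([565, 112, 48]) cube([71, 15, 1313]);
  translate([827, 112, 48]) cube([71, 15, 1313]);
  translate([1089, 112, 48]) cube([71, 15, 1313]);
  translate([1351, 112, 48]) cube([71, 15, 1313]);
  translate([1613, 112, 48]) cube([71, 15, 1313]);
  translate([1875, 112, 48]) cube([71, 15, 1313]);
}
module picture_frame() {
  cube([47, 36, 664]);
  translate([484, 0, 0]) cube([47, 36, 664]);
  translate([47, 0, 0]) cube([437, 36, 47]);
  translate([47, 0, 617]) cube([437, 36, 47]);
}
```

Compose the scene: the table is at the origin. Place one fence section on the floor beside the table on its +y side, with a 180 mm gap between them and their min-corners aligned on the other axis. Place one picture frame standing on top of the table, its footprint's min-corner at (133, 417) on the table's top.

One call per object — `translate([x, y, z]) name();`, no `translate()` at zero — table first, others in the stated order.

table();
translate([0, 1144, 0]) fence_section();
translate([133, 417, 721]) picture_frame();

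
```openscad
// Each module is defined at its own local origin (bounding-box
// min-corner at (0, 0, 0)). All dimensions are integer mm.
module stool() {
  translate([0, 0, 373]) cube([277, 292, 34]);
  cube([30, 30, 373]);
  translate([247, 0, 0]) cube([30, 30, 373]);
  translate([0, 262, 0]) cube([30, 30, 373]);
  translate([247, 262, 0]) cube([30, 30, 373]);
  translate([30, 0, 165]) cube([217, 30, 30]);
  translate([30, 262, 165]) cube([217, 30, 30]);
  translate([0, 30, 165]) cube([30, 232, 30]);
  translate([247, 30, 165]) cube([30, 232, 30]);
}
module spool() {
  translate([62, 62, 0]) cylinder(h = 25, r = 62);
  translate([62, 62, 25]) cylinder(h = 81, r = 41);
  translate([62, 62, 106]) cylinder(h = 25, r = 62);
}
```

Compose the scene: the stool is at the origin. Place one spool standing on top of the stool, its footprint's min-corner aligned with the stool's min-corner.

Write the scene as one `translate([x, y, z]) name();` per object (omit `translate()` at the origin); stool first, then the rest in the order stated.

stool();
translate([0, 0, 407]) spool();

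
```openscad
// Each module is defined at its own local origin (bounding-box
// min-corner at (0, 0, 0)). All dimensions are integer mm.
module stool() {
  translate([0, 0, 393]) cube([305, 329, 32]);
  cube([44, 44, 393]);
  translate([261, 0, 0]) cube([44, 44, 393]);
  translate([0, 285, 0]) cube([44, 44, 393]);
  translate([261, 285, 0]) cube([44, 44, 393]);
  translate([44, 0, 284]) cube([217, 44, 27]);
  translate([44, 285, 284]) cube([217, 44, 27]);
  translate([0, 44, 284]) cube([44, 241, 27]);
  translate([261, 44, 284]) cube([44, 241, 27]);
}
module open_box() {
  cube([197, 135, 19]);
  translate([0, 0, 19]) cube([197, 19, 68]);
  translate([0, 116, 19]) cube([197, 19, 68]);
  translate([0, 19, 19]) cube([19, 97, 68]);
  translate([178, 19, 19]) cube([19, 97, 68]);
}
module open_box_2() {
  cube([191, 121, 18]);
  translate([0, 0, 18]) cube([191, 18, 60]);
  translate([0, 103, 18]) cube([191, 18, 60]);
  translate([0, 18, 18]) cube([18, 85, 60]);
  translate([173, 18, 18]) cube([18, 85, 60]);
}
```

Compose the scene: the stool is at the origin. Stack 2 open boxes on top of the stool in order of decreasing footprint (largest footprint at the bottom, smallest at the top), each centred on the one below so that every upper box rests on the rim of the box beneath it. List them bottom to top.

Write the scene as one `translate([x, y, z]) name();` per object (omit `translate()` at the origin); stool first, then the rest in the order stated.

stool();
translate([54, 97, 425]) open_box();
translate([57, 104, 512]) open_box_2();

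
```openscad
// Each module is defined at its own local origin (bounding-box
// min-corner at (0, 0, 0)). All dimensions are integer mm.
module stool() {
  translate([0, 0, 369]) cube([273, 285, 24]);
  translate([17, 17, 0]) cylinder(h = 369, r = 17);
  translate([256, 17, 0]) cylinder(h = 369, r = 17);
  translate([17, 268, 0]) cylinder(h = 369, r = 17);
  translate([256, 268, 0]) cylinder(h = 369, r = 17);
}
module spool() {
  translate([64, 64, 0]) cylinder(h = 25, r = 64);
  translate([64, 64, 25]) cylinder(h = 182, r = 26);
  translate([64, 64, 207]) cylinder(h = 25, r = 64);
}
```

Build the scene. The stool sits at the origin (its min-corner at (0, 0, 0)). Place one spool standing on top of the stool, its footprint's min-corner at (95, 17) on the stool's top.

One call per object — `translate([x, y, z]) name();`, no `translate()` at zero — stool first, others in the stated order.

stool();
translate([95, 17, 393]) spool();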